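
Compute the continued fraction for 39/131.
[0; 3, 2, 1, 3, 1, 2]

Euclidean algorithm steps:
39 = 0 × 131 + 39
131 = 3 × 39 + 14
39 = 2 × 14 + 11
14 = 1 × 11 + 3
11 = 3 × 3 + 2
3 = 1 × 2 + 1
2 = 2 × 1 + 0
Continued fraction: [0; 3, 2, 1, 3, 1, 2]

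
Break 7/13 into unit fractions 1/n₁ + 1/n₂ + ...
1/2 + 1/26

Greedy algorithm:
7/13: ceiling(13/7) = 2, use 1/2
1/26: ceiling(26/1) = 26, use 1/26
Result: 7/13 = 1/2 + 1/26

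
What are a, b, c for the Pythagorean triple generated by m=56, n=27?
(2407, 3024, 3865)

Euclid's formula: a = m² - n², b = 2mn, c = m² + n²
m = 56, n = 27
a = 56² - 27² = 3136 - 729 = 2407
b = 2 × 56 × 27 = 3024
c = 56² + 27² = 3136 + 729 = 3865
Verification: 2407² + 3024² = 5793649 + 9144576 = 14938225 = 3865² ✓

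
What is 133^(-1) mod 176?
45

gcd(133, 176) = 1, so the inverse exists.
Extended Euclidean algorithm on (176, 133):
176 = 1 × 133 + 43  ⟹  43 = (1)·176 + (-1)·133
133 = 3 × 43 + 4  ⟹  4 = (-3)·176 + (4)·133
43 = 10 × 4 + 3  ⟹  3 = (31)·176 + (-41)·133
4 = 1 × 3 + 1  ⟹  1 = (-34)·176 + (45)·133
So (45)·133 ≡ 1 (mod 176), i.e. 133^(-1) ≡ 45 (mod 176).
Check: 133 × 45 = 5985 ≡ 1 (mod 176)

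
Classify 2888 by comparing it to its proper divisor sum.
deficient

Proper divisors of 2888: sum = 1 + 2 + 4 + 8 + 19 + 38 + 76 + 152 + 361 + 722 + 1444 = 2827
Since 2827 < 2888, 2888 is deficient.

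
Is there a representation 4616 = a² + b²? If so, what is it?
46² + 50² (a=46, b=50)

Factorization: 4616 = 2^3 × 577
By Fermat: n is sum of two squares iff every prime p ≡ 3 (mod 4) appears to even power.
All primes ≡ 3 (mod 4) appear to even power.
Search a = 0, 1, 2, … for 4616 - a² a perfect square: first hit at a = 46: 4616 - 2116 = 2500 = 50².
4616 = 46² + 50² = 2116 + 2500 ✓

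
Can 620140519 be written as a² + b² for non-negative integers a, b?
Not possible

Factorization: 620140519 = 89 × 191^3
By Fermat: n is sum of two squares iff every prime p ≡ 3 (mod 4) appears to even power.
Prime(s) ≡ 3 (mod 4) with odd exponent: [(191, 3)]
Therefore 620140519 cannot be expressed as a² + b².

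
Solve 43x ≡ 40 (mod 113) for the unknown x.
x ≡ 64 (mod 113)

gcd(43, 113) = 1, which divides 40, so solutions exist.
Find 43^(-1) mod 113 by the extended Euclidean algorithm:
113 = 2 × 43 + 27  ⟹  27 = (1)·113 + (-2)·43
43 = 1 × 27 + 16  ⟹  16 = (-1)·113 + (3)·43
27 = 1 × 16 + 11  ⟹  11 = (2)·113 + (-5)·43
16 = 1 × 11 + 5  ⟹  5 = (-3)·113 + (8)·43
11 = 2 × 5 + 1  ⟹  1 = (8)·113 + (-21)·43
So (-21)·43 ≡ 1 (mod 113), i.e. 43^(-1) ≡ -21 ≡ 92 (mod 113).
x ≡ 92 × 40 = 3680 ≡ 64 (mod 113).
Check: 43 × 64 = 2752 ≡ 40 (mod 113).
Unique solution: x ≡ 64 (mod 113)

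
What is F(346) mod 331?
325

Matrix identity: Q^n = [[F_(n+1), F_n], [F_n, F_(n-1)]] with Q = [[1,1],[1,0]].
n = 346 = 101011010₂. Square-and-multiply, entries mod 331:
Q^1 = [[1,1],[1,0]]
Q^2 = (Q^1)² = [[2,1],[1,1]]
Q^5 = (Q^2)²·Q = [[8,5],[5,3]]
Q^10 = (Q^5)² = [[89,55],[55,34]]
Q^21 = (Q^10)²·Q = [[168,23],[23,145]]
Q^43 = (Q^21)²·Q = [[204,287],[287,248]]
Q^86 = (Q^43)² = [[191,303],[303,219]]
Q^173 = (Q^86)²·Q = [[298,193],[193,105]]
Q^346 = (Q^173)² = [[273,325],[325,279]]
F_346 mod 331 = Q^346[0][1] = 325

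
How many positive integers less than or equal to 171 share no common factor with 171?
108

171 = 3^2 × 19
φ(n) = n × ∏(1 - 1/p) for each prime p dividing n
φ(171) = 171 × (1 - 1/3) × (1 - 1/19) = 108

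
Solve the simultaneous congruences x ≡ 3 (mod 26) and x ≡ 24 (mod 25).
549

Using Chinese Remainder Theorem:
M = 26 × 25 = 650
M1 = 25, M2 = 26
y1 = 25^(-1) mod 26 = 25
y2 = 26^(-1) mod 25 = 1
x = (3×25×25 + 24×26×1) mod 650 = 549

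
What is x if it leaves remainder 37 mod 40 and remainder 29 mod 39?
1277

Using Chinese Remainder Theorem:
M = 40 × 39 = 1560
M1 = 39, M2 = 40
y1 = 39^(-1) mod 40 = 39
y2 = 40^(-1) mod 39 = 1
x = (37×39×39 + 29×40×1) mod 1560 = 1277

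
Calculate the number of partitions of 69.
3554345

p(n) counts ways to write n as a sum of positive integers (order ignored).
Euler's pentagonal recurrence: p(k) = p(k-1) + p(k-2) - p(k-5) - p(k-7) + p(k-12) + p(k-15) - ... (offsets j(3j∓1)/2, signs ++--, p(0)=1, p(<0)=0).
DP table for k = 0..68: p(0)=1, p(1)=1, p(2)=2, p(3)=3, p(4)=5, p(5)=7, p(6)=11, p(7)=15, p(8)=22, p(9)=30, p(10)=42, p(11)=56, p(12)=77, p(13)=101, p(14)=135, p(15)=176, p(16)=231, p(17)=297, p(18)=385, p(19)=490, p(20)=627, p(21)=792, p(22)=1002, p(23)=1255, p(24)=1575, p(25)=1958, p(26)=2436, p(27)=3010, p(28)=3718, p(29)=4565, p(30)=5604, p(31)=6842, p(32)=8349, p(33)=10143, p(34)=12310, p(35)=14883, p(36)=17977, p(37)=21637, p(38)=26015, p(39)=31185, p(40)=37338, p(41)=44583, p(42)=53174, p(43)=63261, p(44)=75175, p(45)=89134, p(46)=105558, p(47)=124754, p(48)=147273, p(49)=173525, p(50)=204226, p(51)=239943, p(52)=281589, p(53)=329931, p(54)=386155, p(55)=451276, p(56)=526823, p(57)=614154, p(58)=715220, p(59)=831820, p(60)=966467, p(61)=1121505, p(62)=1300156, p(63)=1505499, p(64)=1741630, p(65)=2012558, p(66)=2323520, p(67)=2679689, p(68)=3087735.
Final step: p(69) = p(68) + p(67) - p(64) - p(62) + p(57) + p(54) - p(47) - p(43) + p(34) + p(29) - p(18) - p(12)
= 3087735 + 2679689 - 1741630 - 1300156 + 614154 + 386155 - 124754 - 63261 + 12310 + 4565 - 385 - 77
= 3554345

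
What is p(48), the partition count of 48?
147273

p(n) counts ways to write n as a sum of positive integers (order ignored).
Euler's pentagonal recurrence: p(k) = p(k-1) + p(k-2) - p(k-5) - p(k-7) + p(k-12) + p(k-15) - ... (offsets j(3j∓1)/2, signs ++--, p(0)=1, p(<0)=0).
DP table for k = 0..47: p(0)=1, p(1)=1, p(2)=2, p(3)=3, p(4)=5, p(5)=7, p(6)=11, p(7)=15, p(8)=22, p(9)=30, p(10)=42, p(11)=56, p(12)=77, p(13)=101, p(14)=135, p(15)=176, p(16)=231, p(17)=297, p(18)=385, p(19)=490, p(20)=627, p(21)=792, p(22)=1002, p(23)=1255, p(24)=1575, p(25)=1958, p(26)=2436, p(27)=3010, p(28)=3718, p(29)=4565, p(30)=5604, p(31)=6842, p(32)=8349, p(33)=10143, p(34)=12310, p(35)=14883, p(36)=17977, p(37)=21637, p(38)=26015, p(39)=31185, p(40)=37338, p(41)=44583, p(42)=53174, p(43)=63261, p(44)=75175, p(45)=89134, p(46)=105558, p(47)=124754.
Final step: p(48) = p(47) + p(46) - p(43) - p(41) + p(36) + p(33) - p(26) - p(22) + p(13) + p(8)
= 124754 + 105558 - 63261 - 44583 + 17977 + 10143 - 2436 - 1002 + 101 + 22
= 147273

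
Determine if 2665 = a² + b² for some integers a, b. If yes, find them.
8² + 51² (a=8, b=51)

Factorization: 2665 = 5 × 13 × 41
By Fermat: n is sum of two squares iff every prime p ≡ 3 (mod 4) appears to even power.
All primes ≡ 3 (mod 4) appear to even power.
Search a = 0, 1, 2, … for 2665 - a² a perfect square: first hit at a = 8: 2665 - 64 = 2601 = 51².
2665 = 8² + 51² = 64 + 2601 ✓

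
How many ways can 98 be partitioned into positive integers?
150198136

p(n) counts ways to write n as a sum of positive integers (order ignored).
Euler's pentagonal recurrence: p(k) = p(k-1) + p(k-2) - p(k-5) - p(k-7) + p(k-12) + p(k-15) - ... (offsets j(3j∓1)/2, signs ++--, p(0)=1, p(<0)=0).
DP table for k = 0..97: p(0)=1, p(1)=1, p(2)=2, p(3)=3, p(4)=5, p(5)=7, p(6)=11, p(7)=15, p(8)=22, p(9)=30, p(10)=42, p(11)=56, p(12)=77, p(13)=101, p(14)=135, p(15)=176, p(16)=231, p(17)=297, p(18)=385, p(19)=490, p(20)=627, p(21)=792, p(22)=1002, p(23)=1255, p(24)=1575, p(25)=1958, p(26)=2436, p(27)=3010, p(28)=3718, p(29)=4565, p(30)=5604, p(31)=6842, p(32)=8349, p(33)=10143, p(34)=12310, p(35)=14883, p(36)=17977, p(37)=21637, p(38)=26015, p(39)=31185, p(40)=37338, p(41)=44583, p(42)=53174, p(43)=63261, p(44)=75175, p(45)=89134, p(46)=105558, p(47)=124754, p(48)=147273, p(49)=173525, p(50)=204226, p(51)=239943, p(52)=281589, p(53)=329931, p(54)=386155, p(55)=451276, p(56)=526823, p(57)=614154, p(58)=715220, p(59)=831820, p(60)=966467, p(61)=1121505, p(62)=1300156, p(63)=1505499, p(64)=1741630, p(65)=2012558, p(66)=2323520, p(67)=2679689, p(68)=3087735, p(69)=3554345, p(70)=4087968, p(71)=4697205, p(72)=5392783, p(73)=6185689, p(74)=7089500, p(75)=8118264, p(76)=9289091, p(77)=10619863, p(78)=12132164, p(79)=13848650, p(80)=15796476, p(81)=18004327, p(82)=20506255, p(83)=23338469, p(84)=26543660, p(85)=30167357, p(86)=34262962, p(87)=38887673, p(88)=44108109, p(89)=49995925, p(90)=56634173, p(91)=64112359, p(92)=72533807, p(93)=82010177, p(94)=92669720, p(95)=104651419, p(96)=118114304, p(97)=133230930.
Final step: p(98) = p(97) + p(96) - p(93) - p(91) + p(86) + p(83) - p(76) - p(72) + p(63) + p(58) - p(47) - p(41) + p(28) + p(21) - p(6)
= 133230930 + 118114304 - 82010177 - 64112359 + 34262962 + 23338469 - 9289091 - 5392783 + 1505499 + 715220 - 124754 - 44583 + 3718 + 792 - 11
= 150198136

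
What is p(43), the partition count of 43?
63261

p(n) counts ways to write n as a sum of positive integers (order ignored).
Euler's pentagonal recurrence: p(k) = p(k-1) + p(k-2) - p(k-5) - p(k-7) + p(k-12) + p(k-15) - ... (offsets j(3j∓1)/2, signs ++--, p(0)=1, p(<0)=0).
DP table for k = 0..42: p(0)=1, p(1)=1, p(2)=2, p(3)=3, p(4)=5, p(5)=7, p(6)=11, p(7)=15, p(8)=22, p(9)=30, p(10)=42, p(11)=56, p(12)=77, p(13)=101, p(14)=135, p(15)=176, p(16)=231, p(17)=297, p(18)=385, p(19)=490, p(20)=627, p(21)=792, p(22)=1002, p(23)=1255, p(24)=1575, p(25)=1958, p(26)=2436, p(27)=3010, p(28)=3718, p(29)=4565, p(30)=5604, p(31)=6842, p(32)=8349, p(33)=10143, p(34)=12310, p(35)=14883, p(36)=17977, p(37)=21637, p(38)=26015, p(39)=31185, p(40)=37338, p(41)=44583, p(42)=53174.
Final step: p(43) = p(42) + p(41) - p(38) - p(36) + p(31) + p(28) - p(21) - p(17) + p(8) + p(3)
= 53174 + 44583 - 26015 - 17977 + 6842 + 3718 - 792 - 297 + 22 + 3
= 63261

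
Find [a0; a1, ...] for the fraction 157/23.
[6; 1, 4, 1, 3]

Euclidean algorithm steps:
157 = 6 × 23 + 19
23 = 1 × 19 + 4
19 = 4 × 4 + 3
4 = 1 × 3 + 1
3 = 3 × 1 + 0
Continued fraction: [6; 1, 4, 1, 3]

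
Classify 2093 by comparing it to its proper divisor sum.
deficient

Proper divisors of 2093: sum = 1 + 7 + 13 + 23 + 91 + 161 + 299 = 595
Since 595 < 2093, 2093 is deficient.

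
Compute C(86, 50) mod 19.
0

Using Lucas' theorem:
Write n=86 and k=50 in base 19:
n in base 19: [4, 10]
k in base 19: [2, 12]
C(86,50) mod 19 = ∏ C(n_i, k_i) mod 19
Digit binomials (mod 19): C(4,2) = 6; C(10,12) = 0 (k_i > n_i)
Product: 6 × 0 = 0 ≡ 0 (mod 19)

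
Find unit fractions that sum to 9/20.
1/3 + 1/9 + 1/180

Greedy algorithm:
9/20: ceiling(20/9) = 3, use 1/3
7/60: ceiling(60/7) = 9, use 1/9
1/180: ceiling(180/1) = 180, use 1/180
Result: 9/20 = 1/3 + 1/9 + 1/180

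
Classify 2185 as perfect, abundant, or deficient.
deficient

Proper divisors of 2185: sum = 1 + 5 + 19 + 23 + 95 + 115 + 437 = 695
Since 695 < 2185, 2185 is deficient.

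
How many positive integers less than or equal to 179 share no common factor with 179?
178

179 = 179
φ(n) = n × ∏(1 - 1/p) for each prime p dividing n
φ(179) = 179 × (1 - 1/179) = 178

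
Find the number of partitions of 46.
105558

p(n) counts ways to write n as a sum of positive integers (order ignored).
Euler's pentagonal recurrence: p(k) = p(k-1) + p(k-2) - p(k-5) - p(k-7) + p(k-12) + p(k-15) - ... (offsets j(3j∓1)/2, signs ++--, p(0)=1, p(<0)=0).
DP table for k = 0..45: p(0)=1, p(1)=1, p(2)=2, p(3)=3, p(4)=5, p(5)=7, p(6)=11, p(7)=15, p(8)=22, p(9)=30, p(10)=42, p(11)=56, p(12)=77, p(13)=101, p(14)=135, p(15)=176, p(16)=231, p(17)=297, p(18)=385, p(19)=490, p(20)=627, p(21)=792, p(22)=1002, p(23)=1255, p(24)=1575, p(25)=1958, p(26)=2436, p(27)=3010, p(28)=3718, p(29)=4565, p(30)=5604, p(31)=6842, p(32)=8349, p(33)=10143, p(34)=12310, p(35)=14883, p(36)=17977, p(37)=21637, p(38)=26015, p(39)=31185, p(40)=37338, p(41)=44583, p(42)=53174, p(43)=63261, p(44)=75175, p(45)=89134.
Final step: p(46) = p(45) + p(44) - p(41) - p(39) + p(34) + p(31) - p(24) - p(20) + p(11) + p(6)
= 89134 + 75175 - 44583 - 31185 + 12310 + 6842 - 1575 - 627 + 56 + 11
= 105558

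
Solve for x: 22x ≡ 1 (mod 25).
8

gcd(22, 25) = 1, so the inverse exists.
Extended Euclidean algorithm on (25, 22):
25 = 1 × 22 + 3  ⟹  3 = (1)·25 + (-1)·22
22 = 7 × 3 + 1  ⟹  1 = (-7)·25 + (8)·22
So (8)·22 ≡ 1 (mod 25), i.e. 22^(-1) ≡ 8 (mod 25).
Check: 22 × 8 = 176 ≡ 1 (mod 25)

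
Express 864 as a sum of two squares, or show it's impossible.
Not possible

Factorization: 864 = 2^5 × 3^3
By Fermat: n is sum of two squares iff every prime p ≡ 3 (mod 4) appears to even power.
Prime(s) ≡ 3 (mod 4) with odd exponent: [(3, 3)]
Therefore 864 cannot be expressed as a² + b².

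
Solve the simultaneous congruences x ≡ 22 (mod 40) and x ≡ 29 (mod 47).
1862

Using Chinese Remainder Theorem:
M = 40 × 47 = 1880
M1 = 47, M2 = 40
y1 = 47^(-1) mod 40 = 23
y2 = 40^(-1) mod 47 = 20
x = (22×47×23 + 29×40×20) mod 1880 = 1862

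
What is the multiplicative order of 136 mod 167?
166

167 is prime, so ord(136) divides φ(167) = 166.
Divisors of 166: 1, 2, 83, 166.
Repeated squaring: 136^1 ≡ 136, 136^2 ≡ 126, 136^4 ≡ 11, 136^8 ≡ 121, 136^16 ≡ 112, 136^32 ≡ 19, 136^64 ≡ 27, 136^128 ≡ 61 (mod 167).
Test 136^d mod 167 for each divisor d in increasing order:
136^1 ≡ 136
136^2 ≡ 126
136^83 = 136^64·136^16·136^2·136^1 ≡ 166
136^166 = 136^128·136^32·136^4·136^2 ≡ 1  ← first divisor giving 1
The order is 166.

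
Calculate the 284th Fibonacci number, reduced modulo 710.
3

Matrix identity: Q^n = [[F_(n+1), F_n], [F_n, F_(n-1)]] with Q = [[1,1],[1,0]].
n = 284 = 100011100₂. Square-and-multiply, entries mod 710:
Q^1 = [[1,1],[1,0]]
Q^2 = (Q^1)² = [[2,1],[1,1]]
Q^4 = (Q^2)² = [[5,3],[3,2]]
Q^8 = (Q^4)² = [[34,21],[21,13]]
Q^17 = (Q^8)²·Q = [[454,177],[177,277]]
Q^35 = (Q^17)²·Q = [[472,305],[305,167]]
Q^71 = (Q^35)²·Q = [[214,569],[569,355]]
Q^142 = (Q^71)² = [[357,1],[1,356]]
Q^284 = (Q^142)² = [[360,3],[3,357]]
F_284 mod 710 = Q^284[0][1] = 3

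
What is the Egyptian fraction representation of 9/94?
1/11 + 1/207 + 1/214038

Greedy algorithm:
9/94: ceiling(94/9) = 11, use 1/11
5/1034: ceiling(1034/5) = 207, use 1/207
1/214038: ceiling(214038/1) = 214038, use 1/214038
Result: 9/94 = 1/11 + 1/207 + 1/214038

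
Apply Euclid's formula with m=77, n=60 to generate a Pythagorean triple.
(2329, 9240, 9529)

Euclid's formula: a = m² - n², b = 2mn, c = m² + n²
m = 77, n = 60
a = 77² - 60² = 5929 - 3600 = 2329
b = 2 × 77 × 60 = 9240
c = 77² + 60² = 5929 + 3600 = 9529
Verification: 2329² + 9240² = 5424241 + 85377600 = 90801841 = 9529² ✓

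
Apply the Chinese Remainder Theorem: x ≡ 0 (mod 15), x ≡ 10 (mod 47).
480

Using Chinese Remainder Theorem:
M = 15 × 47 = 705
M1 = 47, M2 = 15
y1 = 47^(-1) mod 15 = 8
y2 = 15^(-1) mod 47 = 22
x = (0×47×8 + 10×15×22) mod 705 = 480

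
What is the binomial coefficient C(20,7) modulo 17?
0

Using Lucas' theorem:
Write n=20 and k=7 in base 17:
n in base 17: [1, 3]
k in base 17: [0, 7]
C(20,7) mod 17 = ∏ C(n_i, k_i) mod 17
Digit binomials (mod 17): C(1,0) = 1; C(3,7) = 0 (k_i > n_i)
Product: 1 × 0 = 0 ≡ 0 (mod 17)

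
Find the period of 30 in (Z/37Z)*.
18

37 is prime, so ord(30) divides φ(37) = 36.
Divisors of 36: 1, 2, 3, 4, 6, 9, 12, 18, 36.
Repeated squaring: 30^1 ≡ 30, 30^2 ≡ 12, 30^4 ≡ 33, 30^8 ≡ 16, 30^16 ≡ 34, 30^32 ≡ 9 (mod 37).
Test 30^d mod 37 for each divisor d in increasing order:
30^1 ≡ 30
30^2 ≡ 12
30^3 = 30^2·30^1 ≡ 27
30^4 ≡ 33
30^6 = 30^4·30^2 ≡ 26
30^9 = 30^8·30^1 ≡ 36
30^12 = 30^8·30^4 ≡ 10
30^18 = 30^16·30^2 ≡ 1  ← first divisor giving 1
The order is 18.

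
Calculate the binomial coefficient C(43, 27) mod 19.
0

Using Lucas' theorem:
Write n=43 and k=27 in base 19:
n in base 19: [2, 5]
k in base 19: [1, 8]
C(43,27) mod 19 = ∏ C(n_i, k_i) mod 19
Digit binomials (mod 19): C(2,1) = 2; C(5,8) = 0 (k_i > n_i)
Product: 2 × 0 = 0 ≡ 0 (mod 19)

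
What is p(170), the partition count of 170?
274768617130

p(n) counts ways to write n as a sum of positive integers (order ignored).
Euler's pentagonal recurrence: p(k) = p(k-1) + p(k-2) - p(k-5) - p(k-7) + p(k-12) + p(k-15) - ... (offsets j(3j∓1)/2, signs ++--, p(0)=1, p(<0)=0).
DP table for k = 0..169: p(0)=1, p(1)=1, p(2)=2, p(3)=3, p(4)=5, p(5)=7, p(6)=11, p(7)=15, p(8)=22, p(9)=30, p(10)=42, p(11)=56, p(12)=77, p(13)=101, p(14)=135, p(15)=176, p(16)=231, p(17)=297, p(18)=385, p(19)=490, p(20)=627, p(21)=792, p(22)=1002, p(23)=1255, p(24)=1575, p(25)=1958, p(26)=2436, p(27)=3010, p(28)=3718, p(29)=4565, p(30)=5604, p(31)=6842, p(32)=8349, p(33)=10143, p(34)=12310, p(35)=14883, p(36)=17977, p(37)=21637, p(38)=26015, p(39)=31185, p(40)=37338, p(41)=44583, p(42)=53174, p(43)=63261, p(44)=75175, p(45)=89134, p(46)=105558, p(47)=124754, p(48)=147273, p(49)=173525, p(50)=204226, p(51)=239943, p(52)=281589, p(53)=329931, p(54)=386155, p(55)=451276, p(56)=526823, p(57)=614154, p(58)=715220, p(59)=831820, p(60)=966467, p(61)=1121505, p(62)=1300156, p(63)=1505499, p(64)=1741630, p(65)=2012558, p(66)=2323520, p(67)=2679689, p(68)=3087735, p(69)=3554345, p(70)=4087968, p(71)=4697205, p(72)=5392783, p(73)=6185689, p(74)=7089500, p(75)=8118264, p(76)=9289091, p(77)=10619863, p(78)=12132164, p(79)=13848650, p(80)=15796476, p(81)=18004327, p(82)=20506255, p(83)=23338469, p(84)=26543660, p(85)=30167357, p(86)=34262962, p(87)=38887673, p(88)=44108109, p(89)=49995925, p(90)=56634173, p(91)=64112359, p(92)=72533807, p(93)=82010177, p(94)=92669720, p(95)=104651419, p(96)=118114304, p(97)=133230930, p(98)=150198136, p(99)=169229875, p(100)=190569292, p(101)=214481126, p(102)=241265379, p(103)=271248950, p(104)=304801365, p(105)=342325709, p(106)=384276336, p(107)=431149389, p(108)=483502844, p(109)=541946240, p(110)=607163746, p(111)=679903203, p(112)=761002156, p(113)=851376628, p(114)=952050665, p(115)=1064144451, p(116)=1188908248, p(117)=1327710076, p(118)=1482074143, p(119)=1653668665, p(120)=1844349560, p(121)=2056148051, p(122)=2291320912, p(123)=2552338241, p(124)=2841940500, p(125)=3163127352, p(126)=3519222692, p(127)=3913864295, p(128)=4351078600, p(129)=4835271870, p(130)=5371315400, p(131)=5964539504, p(132)=6620830889, p(133)=7346629512, p(134)=8149040695, p(135)=9035836076, p(136)=10015581680, p(137)=11097645016, p(138)=12292341831, p(139)=13610949895, p(140)=15065878135, p(141)=16670689208, p(142)=18440293320, p(143)=20390982757, p(144)=22540654445, p(145)=24908858009, p(146)=27517052599, p(147)=30388671978, p(148)=33549419497, p(149)=37027355200, p(150)=40853235313, p(151)=45060624582, p(152)=49686288421, p(153)=54770336324, p(154)=60356673280, p(155)=66493182097, p(156)=73232243759, p(157)=80630964769, p(158)=88751778802, p(159)=97662728555, p(160)=107438159466, p(161)=118159068427, p(162)=129913904637, p(163)=142798995930, p(164)=156919475295, p(165)=172389800255, p(166)=189334822579, p(167)=207890420102, p(168)=228204732751, p(169)=250438925115.
Final step: p(170) = p(169) + p(168) - p(165) - p(163) + p(158) + p(155) - p(148) - p(144) + p(135) + p(130) - p(119) - p(113) + p(100) + p(93) - p(78) - p(70) + p(53) + p(44) - p(25) - p(15)
= 250438925115 + 228204732751 - 172389800255 - 142798995930 + 88751778802 + 66493182097 - 33549419497 - 22540654445 + 9035836076 + 5371315400 - 1653668665 - 851376628 + 190569292 + 82010177 - 12132164 - 4087968 + 329931 + 75175 - 1958 - 176
= 274768617130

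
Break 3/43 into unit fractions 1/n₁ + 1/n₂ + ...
1/15 + 1/323 + 1/208335

Greedy algorithm:
3/43: ceiling(43/3) = 15, use 1/15
2/645: ceiling(645/2) = 323, use 1/323
1/208335: ceiling(208335/1) = 208335, use 1/208335
Result: 3/43 = 1/15 + 1/323 + 1/208335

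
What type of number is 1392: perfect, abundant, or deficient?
abundant

Proper divisors of 1392: sum = 1 + 2 + 3 + 4 + 6 + 8 + 12 + 16 + ... + 232 + 348 + 464 + 696 (19 divisors) = 2328
Since 2328 > 1392, 1392 is abundant.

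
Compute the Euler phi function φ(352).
160

352 = 2^5 × 11
φ(n) = n × ∏(1 - 1/p) for each prime p dividing n
φ(352) = 352 × (1 - 1/2) × (1 - 1/11) = 160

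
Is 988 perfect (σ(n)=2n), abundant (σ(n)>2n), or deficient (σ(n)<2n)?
deficient

Proper divisors of 988: sum = 1 + 2 + 4 + 13 + 19 + 26 + 38 + 52 + 76 + 247 + 494 = 972
Since 972 < 988, 988 is deficient.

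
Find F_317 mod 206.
201

Matrix identity: Q^n = [[F_(n+1), F_n], [F_n, F_(n-1)]] with Q = [[1,1],[1,0]].
n = 317 = 100111101₂. Square-and-multiply, entries mod 206:
Q^1 = [[1,1],[1,0]]
Q^2 = (Q^1)² = [[2,1],[1,1]]
Q^4 = (Q^2)² = [[5,3],[3,2]]
Q^9 = (Q^4)²·Q = [[55,34],[34,21]]
Q^19 = (Q^9)²·Q = [[173,61],[61,112]]
Q^39 = (Q^19)²·Q = [[153,72],[72,81]]
Q^79 = (Q^39)²·Q = [[121,165],[165,162]]
Q^158 = (Q^79)² = [[48,139],[139,115]]
Q^317 = (Q^158)²·Q = [[198,201],[201,203]]
F_317 mod 206 = Q^317[0][1] = 201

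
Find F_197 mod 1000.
77

Matrix identity: Q^n = [[F_(n+1), F_n], [F_n, F_(n-1)]] with Q = [[1,1],[1,0]].
n = 197 = 11000101₂. Square-and-multiply, entries mod 1000:
Q^1 = [[1,1],[1,0]]
Q^3 = (Q^1)²·Q = [[3,2],[2,1]]
Q^6 = (Q^3)² = [[13,8],[8,5]]
Q^12 = (Q^6)² = [[233,144],[144,89]]
Q^24 = (Q^12)² = [[25,368],[368,657]]
Q^49 = (Q^24)²·Q = [[25,49],[49,976]]
Q^98 = (Q^49)² = [[26,49],[49,977]]
Q^197 = (Q^98)²·Q = [[224,77],[77,147]]
F_197 mod 1000 = Q^197[0][1] = 77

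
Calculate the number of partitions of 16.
231

p(n) counts ways to write n as a sum of positive integers (order ignored).
Euler's pentagonal recurrence: p(k) = p(k-1) + p(k-2) - p(k-5) - p(k-7) + p(k-12) + p(k-15) - ... (offsets j(3j∓1)/2, signs ++--, p(0)=1, p(<0)=0).
DP table for k = 0..15: p(0)=1, p(1)=1, p(2)=2, p(3)=3, p(4)=5, p(5)=7, p(6)=11, p(7)=15, p(8)=22, p(9)=30, p(10)=42, p(11)=56, p(12)=77, p(13)=101, p(14)=135, p(15)=176.
Final step: p(16) = p(15) + p(14) - p(11) - p(9) + p(4) + p(1)
= 176 + 135 - 56 - 30 + 5 + 1
= 231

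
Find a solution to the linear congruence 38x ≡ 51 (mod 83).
x ≡ 21 (mod 83)

gcd(38, 83) = 1, which divides 51, so solutions exist.
Find 38^(-1) mod 83 by the extended Euclidean algorithm:
83 = 2 × 38 + 7  ⟹  7 = (1)·83 + (-2)·38
38 = 5 × 7 + 3  ⟹  3 = (-5)·83 + (11)·38
7 = 2 × 3 + 1  ⟹  1 = (11)·83 + (-24)·38
So (-24)·38 ≡ 1 (mod 83), i.e. 38^(-1) ≡ -24 ≡ 59 (mod 83).
x ≡ 59 × 51 = 3009 ≡ 21 (mod 83).
Check: 38 × 21 = 798 ≡ 51 (mod 83).
Unique solution: x ≡ 21 (mod 83)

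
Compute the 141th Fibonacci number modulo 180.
146

Matrix identity: Q^n = [[F_(n+1), F_n], [F_n, F_(n-1)]] with Q = [[1,1],[1,0]].
n = 141 = 10001101₂. Square-and-multiply, entries mod 180:
Q^1 = [[1,1],[1,0]]
Q^2 = (Q^1)² = [[2,1],[1,1]]
Q^4 = (Q^2)² = [[5,3],[3,2]]
Q^8 = (Q^4)² = [[34,21],[21,13]]
Q^17 = (Q^8)²·Q = [[64,157],[157,87]]
Q^35 = (Q^17)²·Q = [[72,125],[125,127]]
Q^70 = (Q^35)² = [[109,35],[35,74]]
Q^141 = (Q^70)²·Q = [[71,146],[146,105]]
F_141 mod 180 = Q^141[0][1] = 146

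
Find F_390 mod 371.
15

Matrix identity: Q^n = [[F_(n+1), F_n], [F_n, F_(n-1)]] with Q = [[1,1],[1,0]].
n = 390 = 110000110₂. Square-and-multiply, entries mod 371:
Q^1 = [[1,1],[1,0]]
Q^3 = (Q^1)²·Q = [[3,2],[2,1]]
Q^6 = (Q^3)² = [[13,8],[8,5]]
Q^12 = (Q^6)² = [[233,144],[144,89]]
Q^24 = (Q^12)² = [[83,364],[364,90]]
Q^48 = (Q^24)² = [[260,273],[273,358]]
Q^97 = (Q^48)²·Q = [[316,36],[36,280]]
Q^195 = (Q^97)²·Q = [[178,240],[240,309]]
Q^390 = (Q^195)² = [[244,15],[15,229]]
F_390 mod 371 = Q^390[0][1] = 15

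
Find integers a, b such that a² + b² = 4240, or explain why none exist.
12² + 64² (a=12, b=64)

Factorization: 4240 = 2^4 × 5 × 53
By Fermat: n is sum of two squares iff every prime p ≡ 3 (mod 4) appears to even power.
All primes ≡ 3 (mod 4) appear to even power.
Search a = 0, 1, 2, … for 4240 - a² a perfect square: first hit at a = 12: 4240 - 144 = 4096 = 64².
4240 = 12² + 64² = 144 + 4096 ✓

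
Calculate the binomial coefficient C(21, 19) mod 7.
0

Using Lucas' theorem:
Write n=21 and k=19 in base 7:
n in base 7: [3, 0]
k in base 7: [2, 5]
C(21,19) mod 7 = ∏ C(n_i, k_i) mod 7
Digit binomials (mod 7): C(3,2) = 3; C(0,5) = 0 (k_i > n_i)
Product: 3 × 0 = 0 ≡ 0 (mod 7)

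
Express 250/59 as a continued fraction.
[4; 4, 4, 1, 2]

Euclidean algorithm steps:
250 = 4 × 59 + 14
59 = 4 × 14 + 3
14 = 4 × 3 + 2
3 = 1 × 2 + 1
2 = 2 × 1 + 0
Continued fraction: [4; 4, 4, 1, 2]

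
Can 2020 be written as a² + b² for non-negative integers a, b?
16² + 42² (a=16, b=42)

Factorization: 2020 = 2^2 × 5 × 101
By Fermat: n is sum of two squares iff every prime p ≡ 3 (mod 4) appears to even power.
All primes ≡ 3 (mod 4) appear to even power.
Search a = 0, 1, 2, … for 2020 - a² a perfect square: first hit at a = 16: 2020 - 256 = 1764 = 42².
2020 = 16² + 42² = 256 + 1764 ✓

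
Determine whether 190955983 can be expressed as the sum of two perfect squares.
Not possible

Factorization: 190955983 = 41 × 167^3
By Fermat: n is sum of two squares iff every prime p ≡ 3 (mod 4) appears to even power.
Prime(s) ≡ 3 (mod 4) with odd exponent: [(167, 3)]
Therefore 190955983 cannot be expressed as a² + b².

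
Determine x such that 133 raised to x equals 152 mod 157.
97

Baby-step giant-step with step n = ⌈√157⌉ = 13.
Baby steps 133^j mod 157 (j:value) for j=0..12: 0:1, 1:133, 2:105, 3:149, 4:35, 5:102, 6:64, 7:34, 8:126, 9:116, 10:42, 11:91, 12:14.
Giant-step multiplier: 133^(-13) ≡ 133^(156-13) = 133^143 ≡ 107 (mod 157).
Giant steps γ_i = 152·107^i mod 157: γ_0=152, γ_1=93, γ_2=60, γ_3=140, γ_4=65, γ_5=47, γ_6=5, γ_7=64 (in table at j=6).
x = i·n + j = 7·13 + 6 = 97.
Check: 133^97 ≡ 152 (mod 157).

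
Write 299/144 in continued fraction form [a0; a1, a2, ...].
[2; 13, 11]

Euclidean algorithm steps:
299 = 2 × 144 + 11
144 = 13 × 11 + 1
11 = 11 × 1 + 0
Continued fraction: [2; 13, 11]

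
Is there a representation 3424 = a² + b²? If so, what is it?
Not possible

Factorization: 3424 = 2^5 × 107
By Fermat: n is sum of two squares iff every prime p ≡ 3 (mod 4) appears to even power.
Prime(s) ≡ 3 (mod 4) with odd exponent: [(107, 1)]
Therefore 3424 cannot be expressed as a² + b².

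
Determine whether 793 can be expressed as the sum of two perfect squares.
3² + 28² (a=3, b=28)

Factorization: 793 = 13 × 61
By Fermat: n is sum of two squares iff every prime p ≡ 3 (mod 4) appears to even power.
All primes ≡ 3 (mod 4) appear to even power.
Search a = 0, 1, 2, … for 793 - a² a perfect square: first hit at a = 3: 793 - 9 = 784 = 28².
793 = 3² + 28² = 9 + 784 ✓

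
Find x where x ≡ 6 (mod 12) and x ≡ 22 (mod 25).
222

Using Chinese Remainder Theorem:
M = 12 × 25 = 300
M1 = 25, M2 = 12
y1 = 25^(-1) mod 12 = 1
y2 = 12^(-1) mod 25 = 23
x = (6×25×1 + 22×12×23) mod 300 = 222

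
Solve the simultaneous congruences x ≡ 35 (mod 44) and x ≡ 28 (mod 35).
343

Using Chinese Remainder Theorem:
M = 44 × 35 = 1540
M1 = 35, M2 = 44
y1 = 35^(-1) mod 44 = 39
y2 = 44^(-1) mod 35 = 4
x = (35×35×39 + 28×44×4) mod 1540 = 343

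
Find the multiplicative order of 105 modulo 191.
190

191 is prime, so ord(105) divides φ(191) = 190.
Divisors of 190: 1, 2, 5, 10, 19, 38, 95, 190.
Repeated squaring: 105^1 ≡ 105, 105^2 ≡ 138, 105^4 ≡ 135, 105^8 ≡ 80, 105^16 ≡ 97, 105^32 ≡ 50, 105^64 ≡ 17, 105^128 ≡ 98 (mod 191).
Test 105^d mod 191 for each divisor d in increasing order:
105^1 ≡ 105
105^2 ≡ 138
105^5 = 105^4·105^1 ≡ 41
105^10 = 105^8·105^2 ≡ 153
105^19 = 105^16·105^2·105^1 ≡ 152
105^38 = 105^32·105^4·105^2 ≡ 184
105^95 = 105^64·105^16·105^8·105^4·105^2·105^1 ≡ 190
105^190 = 105^128·105^32·105^16·105^8·105^4·105^2 ≡ 1  ← first divisor giving 1
The order is 190.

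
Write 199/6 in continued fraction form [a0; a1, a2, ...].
[33; 6]

Euclidean algorithm steps:
199 = 33 × 6 + 1
6 = 6 × 1 + 0
Continued fraction: [33; 6]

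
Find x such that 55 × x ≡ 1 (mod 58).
19

gcd(55, 58) = 1, so the inverse exists.
Extended Euclidean algorithm on (58, 55):
58 = 1 × 55 + 3  ⟹  3 = (1)·58 + (-1)·55
55 = 18 × 3 + 1  ⟹  1 = (-18)·58 + (19)·55
So (19)·55 ≡ 1 (mod 58), i.e. 55^(-1) ≡ 19 (mod 58).
Check: 55 × 19 = 1045 ≡ 1 (mod 58)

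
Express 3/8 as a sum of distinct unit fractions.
1/3 + 1/24

Greedy algorithm:
3/8: ceiling(8/3) = 3, use 1/3
1/24: ceiling(24/1) = 24, use 1/24
Result: 3/8 = 1/3 + 1/24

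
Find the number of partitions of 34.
12310

p(n) counts ways to write n as a sum of positive integers (order ignored).
Euler's pentagonal recurrence: p(k) = p(k-1) + p(k-2) - p(k-5) - p(k-7) + p(k-12) + p(k-15) - ... (offsets j(3j∓1)/2, signs ++--, p(0)=1, p(<0)=0).
DP table for k = 0..33: p(0)=1, p(1)=1, p(2)=2, p(3)=3, p(4)=5, p(5)=7, p(6)=11, p(7)=15, p(8)=22, p(9)=30, p(10)=42, p(11)=56, p(12)=77, p(13)=101, p(14)=135, p(15)=176, p(16)=231, p(17)=297, p(18)=385, p(19)=490, p(20)=627, p(21)=792, p(22)=1002, p(23)=1255, p(24)=1575, p(25)=1958, p(26)=2436, p(27)=3010, p(28)=3718, p(29)=4565, p(30)=5604, p(31)=6842, p(32)=8349, p(33)=10143.
Final step: p(34) = p(33) + p(32) - p(29) - p(27) + p(22) + p(19) - p(12) - p(8)
= 10143 + 8349 - 4565 - 3010 + 1002 + 490 - 77 - 22
= 12310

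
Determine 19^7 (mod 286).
189

Repeated squaring. Binary of 7 = 111.
19^1 ≡ 19 (mod 286); 19^2 ≡ 75 (mod 286); 19^4 ≡ 191 (mod 286)
19^7 = 19^1 × 19^2 × 19^4 ≡ 189 (mod 286)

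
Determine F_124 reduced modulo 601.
349

Matrix identity: Q^n = [[F_(n+1), F_n], [F_n, F_(n-1)]] with Q = [[1,1],[1,0]].
n = 124 = 1111100₂. Square-and-multiply, entries mod 601:
Q^1 = [[1,1],[1,0]]
Q^3 = (Q^1)²·Q = [[3,2],[2,1]]
Q^7 = (Q^3)²·Q = [[21,13],[13,8]]
Q^15 = (Q^7)²·Q = [[386,9],[9,377]]
Q^31 = (Q^15)²·Q = [[285,29],[29,256]]
Q^62 = (Q^31)² = [[330,63],[63,267]]
Q^124 = (Q^62)² = [[482,349],[349,133]]
F_124 mod 601 = Q^124[0][1] = 349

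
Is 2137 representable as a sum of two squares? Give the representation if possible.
29² + 36² (a=29, b=36)

Factorization: 2137 = 2137
By Fermat: n is sum of two squares iff every prime p ≡ 3 (mod 4) appears to even power.
All primes ≡ 3 (mod 4) appear to even power.
Search a = 0, 1, 2, … for 2137 - a² a perfect square: first hit at a = 29: 2137 - 841 = 1296 = 36².
2137 = 29² + 36² = 841 + 1296 ✓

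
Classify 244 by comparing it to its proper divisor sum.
deficient

Proper divisors of 244: sum = 1 + 2 + 4 + 61 + 122 = 190
Since 190 < 244, 244 is deficient.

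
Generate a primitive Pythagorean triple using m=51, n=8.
(2537, 816, 2665)

Euclid's formula: a = m² - n², b = 2mn, c = m² + n²
m = 51, n = 8
a = 51² - 8² = 2601 - 64 = 2537
b = 2 × 51 × 8 = 816
c = 51² + 8² = 2601 + 64 = 2665
Verification: 2537² + 816² = 6436369 + 665856 = 7102225 = 2665² ✓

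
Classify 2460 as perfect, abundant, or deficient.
abundant

Proper divisors of 2460: sum = 1 + 2 + 3 + 4 + 5 + 6 + 10 + 12 + ... + 492 + 615 + 820 + 1230 (23 divisors) = 4596
Since 4596 > 2460, 2460 is abundant.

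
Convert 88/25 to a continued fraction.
[3; 1, 1, 12]

Euclidean algorithm steps:
88 = 3 × 25 + 13
25 = 1 × 13 + 12
13 = 1 × 12 + 1
12 = 12 × 1 + 0
Continued fraction: [3; 1, 1, 12]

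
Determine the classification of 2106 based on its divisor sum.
abundant

Proper divisors of 2106: sum = 1 + 2 + 3 + 6 + 9 + 13 + 18 + 26 + ... + 234 + 351 + 702 + 1053 (19 divisors) = 2976
Since 2976 > 2106, 2106 is abundant.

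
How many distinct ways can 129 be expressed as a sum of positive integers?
4835271870

p(n) counts ways to write n as a sum of positive integers (order ignored).
Euler's pentagonal recurrence: p(k) = p(k-1) + p(k-2) - p(k-5) - p(k-7) + p(k-12) + p(k-15) - ... (offsets j(3j∓1)/2, signs ++--, p(0)=1, p(<0)=0).
DP table for k = 0..128: p(0)=1, p(1)=1, p(2)=2, p(3)=3, p(4)=5, p(5)=7, p(6)=11, p(7)=15, p(8)=22, p(9)=30, p(10)=42, p(11)=56, p(12)=77, p(13)=101, p(14)=135, p(15)=176, p(16)=231, p(17)=297, p(18)=385, p(19)=490, p(20)=627, p(21)=792, p(22)=1002, p(23)=1255, p(24)=1575, p(25)=1958, p(26)=2436, p(27)=3010, p(28)=3718, p(29)=4565, p(30)=5604, p(31)=6842, p(32)=8349, p(33)=10143, p(34)=12310, p(35)=14883, p(36)=17977, p(37)=21637, p(38)=26015, p(39)=31185, p(40)=37338, p(41)=44583, p(42)=53174, p(43)=63261, p(44)=75175, p(45)=89134, p(46)=105558, p(47)=124754, p(48)=147273, p(49)=173525, p(50)=204226, p(51)=239943, p(52)=281589, p(53)=329931, p(54)=386155, p(55)=451276, p(56)=526823, p(57)=614154, p(58)=715220, p(59)=831820, p(60)=966467, p(61)=1121505, p(62)=1300156, p(63)=1505499, p(64)=1741630, p(65)=2012558, p(66)=2323520, p(67)=2679689, p(68)=3087735, p(69)=3554345, p(70)=4087968, p(71)=4697205, p(72)=5392783, p(73)=6185689, p(74)=7089500, p(75)=8118264, p(76)=9289091, p(77)=10619863, p(78)=12132164, p(79)=13848650, p(80)=15796476, p(81)=18004327, p(82)=20506255, p(83)=23338469, p(84)=26543660, p(85)=30167357, p(86)=34262962, p(87)=38887673, p(88)=44108109, p(89)=49995925, p(90)=56634173, p(91)=64112359, p(92)=72533807, p(93)=82010177, p(94)=92669720, p(95)=104651419, p(96)=118114304, p(97)=133230930, p(98)=150198136, p(99)=169229875, p(100)=190569292, p(101)=214481126, p(102)=241265379, p(103)=271248950, p(104)=304801365, p(105)=342325709, p(106)=384276336, p(107)=431149389, p(108)=483502844, p(109)=541946240, p(110)=607163746, p(111)=679903203, p(112)=761002156, p(113)=851376628, p(114)=952050665, p(115)=1064144451, p(116)=1188908248, p(117)=1327710076, p(118)=1482074143, p(119)=1653668665, p(120)=1844349560, p(121)=2056148051, p(122)=2291320912, p(123)=2552338241, p(124)=2841940500, p(125)=3163127352, p(126)=3519222692, p(127)=3913864295, p(128)=4351078600.
Final step: p(129) = p(128) + p(127) - p(124) - p(122) + p(117) + p(114) - p(107) - p(103) + p(94) + p(89) - p(78) - p(72) + p(59) + p(52) - p(37) - p(29) + p(12) + p(3)
= 4351078600 + 3913864295 - 2841940500 - 2291320912 + 1327710076 + 952050665 - 431149389 - 271248950 + 92669720 + 49995925 - 12132164 - 5392783 + 831820 + 281589 - 21637 - 4565 + 77 + 3
= 4835271870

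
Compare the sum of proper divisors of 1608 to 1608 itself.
abundant

Proper divisors of 1608: sum = 1 + 2 + 3 + 4 + 6 + 8 + 12 + 24 + 67 + 134 + 201 + 268 + 402 + 536 + 804 = 2472
Since 2472 > 1608, 1608 is abundant.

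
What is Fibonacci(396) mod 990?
162

Matrix identity: Q^n = [[F_(n+1), F_n], [F_n, F_(n-1)]] with Q = [[1,1],[1,0]].
n = 396 = 110001100₂. Square-and-multiply, entries mod 990:
Q^1 = [[1,1],[1,0]]
Q^3 = (Q^1)²·Q = [[3,2],[2,1]]
Q^6 = (Q^3)² = [[13,8],[8,5]]
Q^12 = (Q^6)² = [[233,144],[144,89]]
Q^24 = (Q^12)² = [[775,828],[828,937]]
Q^49 = (Q^24)²·Q = [[55,199],[199,846]]
Q^99 = (Q^49)²·Q = [[165,56],[56,109]]
Q^198 = (Q^99)² = [[661,494],[494,167]]
Q^396 = (Q^198)² = [[827,162],[162,665]]
F_396 mod 990 = Q^396[0][1] = 162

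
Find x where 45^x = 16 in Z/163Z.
112

Baby-step giant-step with step n = ⌈√163⌉ = 13.
Baby steps 45^j mod 163 (j:value) for j=0..12: 0:1, 1:45, 2:69, 3:8, 4:34, 5:63, 6:64, 7:109, 8:15, 9:23, 10:57, 11:120, 12:21.
Giant-step multiplier: 45^(-13) ≡ 45^(162-13) = 45^149 ≡ 79 (mod 163).
Giant steps γ_i = 16·79^i mod 163: γ_0=16, γ_1=123, γ_2=100, γ_3=76, γ_4=136, γ_5=149, γ_6=35, γ_7=157, γ_8=15 (in table at j=8).
x = i·n + j = 8·13 + 8 = 112.
Check: 45^112 ≡ 16 (mod 163).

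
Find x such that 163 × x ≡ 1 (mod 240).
187

gcd(163, 240) = 1, so the inverse exists.
Extended Euclidean algorithm on (240, 163):
240 = 1 × 163 + 77  ⟹  77 = (1)·240 + (-1)·163
163 = 2 × 77 + 9  ⟹  9 = (-2)·240 + (3)·163
77 = 8 × 9 + 5  ⟹  5 = (17)·240 + (-25)·163
9 = 1 × 5 + 4  ⟹  4 = (-19)·240 + (28)·163
5 = 1 × 4 + 1  ⟹  1 = (36)·240 + (-53)·163
So (-53)·163 ≡ 1 (mod 240), i.e. 163^(-1) ≡ -53 ≡ 187 (mod 240).
Check: 163 × 187 = 30481 ≡ 1 (mod 240)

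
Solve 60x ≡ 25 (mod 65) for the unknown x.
x ≡ 8 (mod 13)

gcd(60, 65) = 5, which divides 25, so solutions exist.
Divide through by 5: 12x ≡ 5 (mod 13).
Find 12^(-1) mod 13 by the extended Euclidean algorithm:
13 = 1 × 12 + 1  ⟹  1 = (1)·13 + (-1)·12
So (-1)·12 ≡ 1 (mod 13), i.e. 12^(-1) ≡ -1 ≡ 12 (mod 13).
x ≡ 12 × 5 = 60 ≡ 8 (mod 13).
Check: 60 × 8 = 480 ≡ 25 (mod 65).
x ≡ 8 (mod 13), giving 5 solutions mod 65.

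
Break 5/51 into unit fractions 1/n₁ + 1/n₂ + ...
1/11 + 1/141 + 1/26367

Greedy algorithm:
5/51: ceiling(51/5) = 11, use 1/11
4/561: ceiling(561/4) = 141, use 1/141
1/26367: ceiling(26367/1) = 26367, use 1/26367
Result: 5/51 = 1/11 + 1/141 + 1/26367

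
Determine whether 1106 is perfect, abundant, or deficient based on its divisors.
deficient

Proper divisors of 1106: sum = 1 + 2 + 7 + 14 + 79 + 158 + 553 = 814
Since 814 < 1106, 1106 is deficient.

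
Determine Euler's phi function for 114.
36

114 = 2 × 3 × 19
φ(n) = n × ∏(1 - 1/p) for each prime p dividing n
φ(114) = 114 × (1 - 1/2) × (1 - 1/3) × (1 - 1/19) = 36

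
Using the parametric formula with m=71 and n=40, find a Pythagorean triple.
(3441, 5680, 6641)

Euclid's formula: a = m² - n², b = 2mn, c = m² + n²
m = 71, n = 40
a = 71² - 40² = 5041 - 1600 = 3441
b = 2 × 71 × 40 = 5680
c = 71² + 40² = 5041 + 1600 = 6641
Verification: 3441² + 5680² = 11840481 + 32262400 = 44102881 = 6641² ✓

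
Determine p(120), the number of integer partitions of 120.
1844349560

p(n) counts ways to write n as a sum of positive integers (order ignored).
Euler's pentagonal recurrence: p(k) = p(k-1) + p(k-2) - p(k-5) - p(k-7) + p(k-12) + p(k-15) - ... (offsets j(3j∓1)/2, signs ++--, p(0)=1, p(<0)=0).
DP table for k = 0..119: p(0)=1, p(1)=1, p(2)=2, p(3)=3, p(4)=5, p(5)=7, p(6)=11, p(7)=15, p(8)=22, p(9)=30, p(10)=42, p(11)=56, p(12)=77, p(13)=101, p(14)=135, p(15)=176, p(16)=231, p(17)=297, p(18)=385, p(19)=490, p(20)=627, p(21)=792, p(22)=1002, p(23)=1255, p(24)=1575, p(25)=1958, p(26)=2436, p(27)=3010, p(28)=3718, p(29)=4565, p(30)=5604, p(31)=6842, p(32)=8349, p(33)=10143, p(34)=12310, p(35)=14883, p(36)=17977, p(37)=21637, p(38)=26015, p(39)=31185, p(40)=37338, p(41)=44583, p(42)=53174, p(43)=63261, p(44)=75175, p(45)=89134, p(46)=105558, p(47)=124754, p(48)=147273, p(49)=173525, p(50)=204226, p(51)=239943, p(52)=281589, p(53)=329931, p(54)=386155, p(55)=451276, p(56)=526823, p(57)=614154, p(58)=715220, p(59)=831820, p(60)=966467, p(61)=1121505, p(62)=1300156, p(63)=1505499, p(64)=1741630, p(65)=2012558, p(66)=2323520, p(67)=2679689, p(68)=3087735, p(69)=3554345, p(70)=4087968, p(71)=4697205, p(72)=5392783, p(73)=6185689, p(74)=7089500, p(75)=8118264, p(76)=9289091, p(77)=10619863, p(78)=12132164, p(79)=13848650, p(80)=15796476, p(81)=18004327, p(82)=20506255, p(83)=23338469, p(84)=26543660, p(85)=30167357, p(86)=34262962, p(87)=38887673, p(88)=44108109, p(89)=49995925, p(90)=56634173, p(91)=64112359, p(92)=72533807, p(93)=82010177, p(94)=92669720, p(95)=104651419, p(96)=118114304, p(97)=133230930, p(98)=150198136, p(99)=169229875, p(100)=190569292, p(101)=214481126, p(102)=241265379, p(103)=271248950, p(104)=304801365, p(105)=342325709, p(106)=384276336, p(107)=431149389, p(108)=483502844, p(109)=541946240, p(110)=607163746, p(111)=679903203, p(112)=761002156, p(113)=851376628, p(114)=952050665, p(115)=1064144451, p(116)=1188908248, p(117)=1327710076, p(118)=1482074143, p(119)=1653668665.
Final step: p(120) = p(119) + p(118) - p(115) - p(113) + p(108) + p(105) - p(98) - p(94) + p(85) + p(80) - p(69) - p(63) + p(50) + p(43) - p(28) - p(20) + p(3)
= 1653668665 + 1482074143 - 1064144451 - 851376628 + 483502844 + 342325709 - 150198136 - 92669720 + 30167357 + 15796476 - 3554345 - 1505499 + 204226 + 63261 - 3718 - 627 + 3
= 1844349560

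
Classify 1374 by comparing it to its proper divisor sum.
abundant

Proper divisors of 1374: sum = 1 + 2 + 3 + 6 + 229 + 458 + 687 = 1386
Since 1386 > 1374, 1374 is abundant.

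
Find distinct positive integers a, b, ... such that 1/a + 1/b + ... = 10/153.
1/16 + 1/350 + 1/428400

Greedy algorithm:
10/153: ceiling(153/10) = 16, use 1/16
7/2448: ceiling(2448/7) = 350, use 1/350
1/428400: ceiling(428400/1) = 428400, use 1/428400
Result: 10/153 = 1/16 + 1/350 + 1/428400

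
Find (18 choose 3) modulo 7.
4

Using Lucas' theorem:
Write n=18 and k=3 in base 7:
n in base 7: [2, 4]
k in base 7: [0, 3]
C(18,3) mod 7 = ∏ C(n_i, k_i) mod 7
Digit binomials (mod 7): C(2,0) = 1; C(4,3) = 4
Product: 1 × 4 = 4 ≡ 4 (mod 7)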